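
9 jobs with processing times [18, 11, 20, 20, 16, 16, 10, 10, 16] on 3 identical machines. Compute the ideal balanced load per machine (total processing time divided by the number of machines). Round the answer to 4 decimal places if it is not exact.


Total processing time = 18 + 11 + 20 + 20 + 16 + 16 + 10 + 10 + 16 = 137
Number of machines = 3
Ideal balanced load = 137 / 3 = 45.6667

45.6667


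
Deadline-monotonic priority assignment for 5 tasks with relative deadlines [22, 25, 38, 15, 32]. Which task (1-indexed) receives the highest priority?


Sort tasks by relative deadline (ascending):
  Task 4: deadline = 15
  Task 1: deadline = 22
  Task 2: deadline = 25
  Task 5: deadline = 32
  Task 3: deadline = 38
Priority order (highest first): [4, 1, 2, 5, 3]
Highest priority task = 4

4


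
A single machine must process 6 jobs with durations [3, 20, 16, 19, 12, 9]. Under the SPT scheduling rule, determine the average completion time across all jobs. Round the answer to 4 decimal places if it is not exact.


Sort jobs by processing time (SPT order): [3, 9, 12, 16, 19, 20]
Compute completion times sequentially:
  Job 1: processing = 3, completes at 3
  Job 2: processing = 9, completes at 12
  Job 3: processing = 12, completes at 24
  Job 4: processing = 16, completes at 40
  Job 5: processing = 19, completes at 59
  Job 6: processing = 20, completes at 79
Sum of completion times = 217
Average completion time = 217/6 = 36.1667

36.1667


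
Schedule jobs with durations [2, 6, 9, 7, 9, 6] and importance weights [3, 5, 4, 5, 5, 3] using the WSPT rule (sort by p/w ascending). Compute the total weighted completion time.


Compute p/w ratios and sort ascending (WSPT): [(2, 3), (6, 5), (7, 5), (9, 5), (6, 3), (9, 4)]
Compute weighted completion times:
  Job (p=2,w=3): C=2, w*C=3*2=6
  Job (p=6,w=5): C=8, w*C=5*8=40
  Job (p=7,w=5): C=15, w*C=5*15=75
  Job (p=9,w=5): C=24, w*C=5*24=120
  Job (p=6,w=3): C=30, w*C=3*30=90
  Job (p=9,w=4): C=39, w*C=4*39=156
Total weighted completion time = 487

487


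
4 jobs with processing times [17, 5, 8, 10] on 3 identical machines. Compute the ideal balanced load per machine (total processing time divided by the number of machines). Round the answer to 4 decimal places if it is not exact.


Total processing time = 17 + 5 + 8 + 10 = 40
Number of machines = 3
Ideal balanced load = 40 / 3 = 13.3333

13.3333


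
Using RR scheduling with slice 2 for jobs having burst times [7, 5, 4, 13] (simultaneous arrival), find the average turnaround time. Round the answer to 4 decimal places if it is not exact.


Time quantum = 2
Execution trace:
  J1 runs 2 units, time = 2
  J2 runs 2 units, time = 4
  J3 runs 2 units, time = 6
  J4 runs 2 units, time = 8
  J1 runs 2 units, time = 10
  J2 runs 2 units, time = 12
  J3 runs 2 units, time = 14
  J4 runs 2 units, time = 16
  J1 runs 2 units, time = 18
  J2 runs 1 units, time = 19
  J4 runs 2 units, time = 21
  J1 runs 1 units, time = 22
  J4 runs 2 units, time = 24
  J4 runs 2 units, time = 26
  J4 runs 2 units, time = 28
  J4 runs 1 units, time = 29
Finish times: [22, 19, 14, 29]
Average turnaround = 84/4 = 21.0

21.0


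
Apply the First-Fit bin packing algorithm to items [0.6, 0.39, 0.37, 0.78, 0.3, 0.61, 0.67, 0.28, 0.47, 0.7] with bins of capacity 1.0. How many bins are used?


Place items sequentially using First-Fit:
  Item 0.6 -> new Bin 1
  Item 0.39 -> Bin 1 (now 0.99)
  Item 0.37 -> new Bin 2
  Item 0.78 -> new Bin 3
  Item 0.3 -> Bin 2 (now 0.67)
  Item 0.61 -> new Bin 4
  Item 0.67 -> new Bin 5
  Item 0.28 -> Bin 2 (now 0.95)
  Item 0.47 -> new Bin 6
  Item 0.7 -> new Bin 7
Total bins used = 7

7


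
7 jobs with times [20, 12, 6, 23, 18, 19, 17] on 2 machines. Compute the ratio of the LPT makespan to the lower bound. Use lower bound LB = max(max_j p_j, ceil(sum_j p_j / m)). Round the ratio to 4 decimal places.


LPT order: [23, 20, 19, 18, 17, 12, 6]
Machine loads after assignment: [59, 56]
LPT makespan = 59
Lower bound = max(max_job, ceil(total/2)) = max(23, 58) = 58
Ratio = 59 / 58 = 1.0172

1.0172


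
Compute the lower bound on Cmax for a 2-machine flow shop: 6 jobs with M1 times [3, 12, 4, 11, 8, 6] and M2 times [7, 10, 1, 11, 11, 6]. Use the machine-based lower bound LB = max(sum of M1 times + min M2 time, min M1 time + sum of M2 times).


LB1 = sum(M1 times) + min(M2 times) = 44 + 1 = 45
LB2 = min(M1 times) + sum(M2 times) = 3 + 46 = 49
Lower bound = max(LB1, LB2) = max(45, 49) = 49

49


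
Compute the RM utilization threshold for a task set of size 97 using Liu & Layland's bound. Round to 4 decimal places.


Compute 2^(1/97) = 1.0071714397
Subtract 1: 1.0071714397 - 1 = 0.0071714397
Multiply by n: 97 * 0.0071714397 = 0.6956296509
Round to 4 dp: 0.6956

0.6956


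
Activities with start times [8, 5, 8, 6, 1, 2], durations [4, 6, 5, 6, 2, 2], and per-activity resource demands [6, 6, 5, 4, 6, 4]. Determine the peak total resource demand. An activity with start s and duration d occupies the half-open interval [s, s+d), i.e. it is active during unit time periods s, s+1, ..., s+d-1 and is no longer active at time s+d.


Each activity i is active on [start_i, start_i + duration_i).
Compute total resource usage per time slot:
  t=0: active resources = [], total = 0
  t=1: active resources = [6], total = 6
  t=2: active resources = [6, 4], total = 10
  t=3: active resources = [4], total = 4
  t=4: active resources = [], total = 0
  t=5: active resources = [6], total = 6
  t=6: active resources = [6, 4], total = 10
  t=7: active resources = [6, 4], total = 10
  t=8: active resources = [6, 6, 5, 4], total = 21
  t=9: active resources = [6, 6, 5, 4], total = 21
  t=10: active resources = [6, 6, 5, 4], total = 21
  t=11: active resources = [6, 5, 4], total = 15
  t=12: active resources = [5], total = 5
Peak resource demand = 21

21


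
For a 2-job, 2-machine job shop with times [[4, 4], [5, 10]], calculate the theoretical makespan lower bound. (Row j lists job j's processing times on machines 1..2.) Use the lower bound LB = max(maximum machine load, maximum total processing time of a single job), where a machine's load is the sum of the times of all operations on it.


Machine loads:
  Machine 1: 4 + 5 = 9
  Machine 2: 4 + 10 = 14
Max machine load = 14
Job totals:
  Job 1: 8
  Job 2: 15
Max job total = 15
Lower bound = max(14, 15) = 15

15


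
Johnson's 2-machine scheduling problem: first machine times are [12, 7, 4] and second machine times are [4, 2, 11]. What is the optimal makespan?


Apply Johnson's rule:
  Group 1 (a <= b): [(3, 4, 11)]
  Group 2 (a > b): [(1, 12, 4), (2, 7, 2)]
Optimal job order: [3, 1, 2]
Schedule:
  Job 3: M1 done at 4, M2 done at 15
  Job 1: M1 done at 16, M2 done at 20
  Job 2: M1 done at 23, M2 done at 25
Makespan = 25

25


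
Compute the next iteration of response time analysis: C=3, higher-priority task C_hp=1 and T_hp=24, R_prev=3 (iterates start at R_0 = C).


R_next = C + ceil(R_prev / T_hp) * C_hp
ceil(3 / 24) = ceil(0.125) = 1
Interference = 1 * 1 = 1
R_next = 3 + 1 = 4

4


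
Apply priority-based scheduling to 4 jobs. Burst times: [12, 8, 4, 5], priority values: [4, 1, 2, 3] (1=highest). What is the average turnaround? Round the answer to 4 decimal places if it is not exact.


Sort by priority (ascending = highest first):
Order: [(1, 8), (2, 4), (3, 5), (4, 12)]
Completion times:
  Priority 1, burst=8, C=8
  Priority 2, burst=4, C=12
  Priority 3, burst=5, C=17
  Priority 4, burst=12, C=29
Average turnaround = 66/4 = 16.5

16.5


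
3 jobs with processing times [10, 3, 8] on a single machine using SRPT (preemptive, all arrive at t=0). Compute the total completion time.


Since all jobs arrive at t=0, SRPT equals SPT ordering.
SPT order: [3, 8, 10]
Completion times:
  Job 1: p=3, C=3
  Job 2: p=8, C=11
  Job 3: p=10, C=21
Total completion time = 3 + 11 + 21 = 35

35


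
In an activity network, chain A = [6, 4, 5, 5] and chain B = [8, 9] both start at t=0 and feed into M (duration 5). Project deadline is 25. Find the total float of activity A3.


Forward pass: ES(A3) = sum of predecessors on chain A = 10
EF = ES + duration = 10 + 5 = 15
Backward pass: LF(M) = deadline = 25; LS(M) = 25 - 5 = 20
LF(A3) = LS(M) - sum(successors on chain A) = 20 - 5 = 15
LS = LF - duration = 15 - 5 = 10
Total float = LS - ES = 10 - 10 = 0

0


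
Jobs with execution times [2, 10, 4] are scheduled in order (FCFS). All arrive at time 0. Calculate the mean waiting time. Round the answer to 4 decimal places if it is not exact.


FCFS order (as given): [2, 10, 4]
Waiting times:
  Job 1: wait = 0
  Job 2: wait = 2
  Job 3: wait = 12
Sum of waiting times = 14
Average waiting time = 14/3 = 4.6667

4.6667


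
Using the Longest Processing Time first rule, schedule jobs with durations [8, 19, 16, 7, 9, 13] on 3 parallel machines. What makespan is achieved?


Sort jobs in decreasing order (LPT): [19, 16, 13, 9, 8, 7]
Assign each job to the least loaded machine:
  Machine 1: jobs [19, 7], load = 26
  Machine 2: jobs [16, 8], load = 24
  Machine 3: jobs [13, 9], load = 22
Makespan = max load = 26

26


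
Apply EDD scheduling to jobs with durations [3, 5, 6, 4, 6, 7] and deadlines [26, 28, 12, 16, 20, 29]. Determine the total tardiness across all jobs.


Sort by due date (EDD order): [(6, 12), (4, 16), (6, 20), (3, 26), (5, 28), (7, 29)]
Compute completion times and tardiness:
  Job 1: p=6, d=12, C=6, tardiness=max(0,6-12)=0
  Job 2: p=4, d=16, C=10, tardiness=max(0,10-16)=0
  Job 3: p=6, d=20, C=16, tardiness=max(0,16-20)=0
  Job 4: p=3, d=26, C=19, tardiness=max(0,19-26)=0
  Job 5: p=5, d=28, C=24, tardiness=max(0,24-28)=0
  Job 6: p=7, d=29, C=31, tardiness=max(0,31-29)=2
Total tardiness = 2

2


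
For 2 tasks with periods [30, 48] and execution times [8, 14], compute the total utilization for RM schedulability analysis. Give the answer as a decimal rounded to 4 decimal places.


Compute individual utilizations (exact fractions):
  Task 1: C/T = 8/30 = 4/15 (approx. 0.2667)
  Task 2: C/T = 14/48 = 7/24 (approx. 0.2917)
Total utilization U = 4/15 + 7/24 = 67/120
Rounded to 4 decimal places: U = 0.5583
RM (Liu & Layland) bound for 2 tasks = 0.828427; compare with U = 67/120 (approx. 0.558333)
U <= bound, so schedulable by RM sufficient condition.

0.5583


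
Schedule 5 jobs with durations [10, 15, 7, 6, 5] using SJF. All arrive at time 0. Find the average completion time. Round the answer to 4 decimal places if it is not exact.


SJF order (ascending): [5, 6, 7, 10, 15]
Completion times:
  Job 1: burst=5, C=5
  Job 2: burst=6, C=11
  Job 3: burst=7, C=18
  Job 4: burst=10, C=28
  Job 5: burst=15, C=43
Average completion = 105/5 = 21.0

21.0


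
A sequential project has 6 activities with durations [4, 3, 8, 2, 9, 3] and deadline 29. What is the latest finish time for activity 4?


LF(activity 4) = deadline - sum of successor durations
Successors: activities 5 through 6 with durations [9, 3]
Sum of successor durations = 12
LF = 29 - 12 = 17

17


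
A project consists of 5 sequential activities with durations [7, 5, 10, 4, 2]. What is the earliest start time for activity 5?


Activity 5 starts after activities 1 through 4 complete.
Predecessor durations: [7, 5, 10, 4]
ES = 7 + 5 + 10 + 4 = 26

26


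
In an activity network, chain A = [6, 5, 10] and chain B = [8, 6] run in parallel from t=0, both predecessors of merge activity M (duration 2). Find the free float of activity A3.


ES(A3) = sum of predecessors on chain A = 11
EF(A3) = ES + duration = 11 + 10 = 21
Successor of A3 is M. ES(M) = max(sum(A), sum(B)) = max(21, 14) = 21
Free float = ES(successor) - EF(current) = 21 - 21 = 0

0


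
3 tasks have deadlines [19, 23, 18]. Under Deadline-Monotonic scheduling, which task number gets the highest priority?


Sort tasks by relative deadline (ascending):
  Task 3: deadline = 18
  Task 1: deadline = 19
  Task 2: deadline = 23
Priority order (highest first): [3, 1, 2]
Highest priority task = 3

3


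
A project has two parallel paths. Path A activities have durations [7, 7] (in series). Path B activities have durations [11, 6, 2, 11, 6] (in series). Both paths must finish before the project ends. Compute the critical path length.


Path A total = 7 + 7 = 14
Path B total = 11 + 6 + 2 + 11 + 6 = 36
Critical path = longest path = max(14, 36) = 36

36


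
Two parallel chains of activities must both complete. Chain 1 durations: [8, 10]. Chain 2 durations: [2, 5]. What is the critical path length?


Path A total = 8 + 10 = 18
Path B total = 2 + 5 = 7
Critical path = longest path = max(18, 7) = 18

18


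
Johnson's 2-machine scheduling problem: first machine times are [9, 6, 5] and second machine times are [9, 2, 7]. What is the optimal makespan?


Apply Johnson's rule:
  Group 1 (a <= b): [(3, 5, 7), (1, 9, 9)]
  Group 2 (a > b): [(2, 6, 2)]
Optimal job order: [3, 1, 2]
Schedule:
  Job 3: M1 done at 5, M2 done at 12
  Job 1: M1 done at 14, M2 done at 23
  Job 2: M1 done at 20, M2 done at 25
Makespan = 25

25


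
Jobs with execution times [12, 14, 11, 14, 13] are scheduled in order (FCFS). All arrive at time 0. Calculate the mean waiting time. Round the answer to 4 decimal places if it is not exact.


FCFS order (as given): [12, 14, 11, 14, 13]
Waiting times:
  Job 1: wait = 0
  Job 2: wait = 12
  Job 3: wait = 26
  Job 4: wait = 37
  Job 5: wait = 51
Sum of waiting times = 126
Average waiting time = 126/5 = 25.2

25.2


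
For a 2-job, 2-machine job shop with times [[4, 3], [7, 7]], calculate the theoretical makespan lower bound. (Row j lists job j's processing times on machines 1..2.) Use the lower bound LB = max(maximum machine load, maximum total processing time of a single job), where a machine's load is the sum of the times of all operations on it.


Machine loads:
  Machine 1: 4 + 7 = 11
  Machine 2: 3 + 7 = 10
Max machine load = 11
Job totals:
  Job 1: 7
  Job 2: 14
Max job total = 14
Lower bound = max(11, 14) = 14

14


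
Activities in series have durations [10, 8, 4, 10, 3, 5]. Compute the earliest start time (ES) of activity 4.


Activity 4 starts after activities 1 through 3 complete.
Predecessor durations: [10, 8, 4]
ES = 10 + 8 + 4 = 22

22


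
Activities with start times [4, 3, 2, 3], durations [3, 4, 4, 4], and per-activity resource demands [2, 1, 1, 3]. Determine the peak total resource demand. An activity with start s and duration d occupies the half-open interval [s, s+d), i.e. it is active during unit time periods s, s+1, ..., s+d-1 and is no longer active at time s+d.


Each activity i is active on [start_i, start_i + duration_i).
Compute total resource usage per time slot:
  t=0: active resources = [], total = 0
  t=1: active resources = [], total = 0
  t=2: active resources = [1], total = 1
  t=3: active resources = [1, 1, 3], total = 5
  t=4: active resources = [2, 1, 1, 3], total = 7
  t=5: active resources = [2, 1, 1, 3], total = 7
  t=6: active resources = [2, 1, 3], total = 6
Peak resource demand = 7

7


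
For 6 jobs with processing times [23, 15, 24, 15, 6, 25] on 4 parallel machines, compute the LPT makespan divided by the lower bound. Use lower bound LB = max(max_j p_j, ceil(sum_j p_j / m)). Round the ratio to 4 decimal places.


LPT order: [25, 24, 23, 15, 15, 6]
Machine loads after assignment: [25, 24, 29, 30]
LPT makespan = 30
Lower bound = max(max_job, ceil(total/4)) = max(25, 27) = 27
Ratio = 30 / 27 = 1.1111

1.1111


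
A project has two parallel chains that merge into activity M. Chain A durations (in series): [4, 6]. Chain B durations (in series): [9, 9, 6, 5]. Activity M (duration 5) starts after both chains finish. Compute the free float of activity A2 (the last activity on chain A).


ES(A2) = sum of predecessors on chain A = 4
EF(A2) = ES + duration = 4 + 6 = 10
Successor of A2 is M. ES(M) = max(sum(A), sum(B)) = max(10, 29) = 29
Free float = ES(successor) - EF(current) = 29 - 10 = 19

19


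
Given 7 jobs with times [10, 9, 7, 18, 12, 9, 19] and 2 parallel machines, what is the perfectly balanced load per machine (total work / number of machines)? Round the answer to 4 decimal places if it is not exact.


Total processing time = 10 + 9 + 7 + 18 + 12 + 9 + 19 = 84
Number of machines = 2
Ideal balanced load = 84 / 2 = 42.0

42.0


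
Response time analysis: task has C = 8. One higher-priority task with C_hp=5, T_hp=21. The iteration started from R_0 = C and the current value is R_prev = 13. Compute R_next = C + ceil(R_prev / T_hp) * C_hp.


R_next = C + ceil(R_prev / T_hp) * C_hp
ceil(13 / 21) = ceil(0.619) = 1
Interference = 1 * 5 = 5
R_next = 8 + 5 = 13
R_next = R_prev, so the iteration has converged (response time = 13).

13


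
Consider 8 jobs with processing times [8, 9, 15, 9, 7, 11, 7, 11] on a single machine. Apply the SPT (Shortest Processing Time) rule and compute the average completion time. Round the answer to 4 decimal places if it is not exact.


Sort jobs by processing time (SPT order): [7, 7, 8, 9, 9, 11, 11, 15]
Compute completion times sequentially:
  Job 1: processing = 7, completes at 7
  Job 2: processing = 7, completes at 14
  Job 3: processing = 8, completes at 22
  Job 4: processing = 9, completes at 31
  Job 5: processing = 9, completes at 40
  Job 6: processing = 11, completes at 51
  Job 7: processing = 11, completes at 62
  Job 8: processing = 15, completes at 77
Sum of completion times = 304
Average completion time = 304/8 = 38.0

38.0


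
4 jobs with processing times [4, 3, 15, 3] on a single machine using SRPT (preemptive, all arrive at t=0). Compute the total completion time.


Since all jobs arrive at t=0, SRPT equals SPT ordering.
SPT order: [3, 3, 4, 15]
Completion times:
  Job 1: p=3, C=3
  Job 2: p=3, C=6
  Job 3: p=4, C=10
  Job 4: p=15, C=25
Total completion time = 3 + 6 + 10 + 25 = 44

44


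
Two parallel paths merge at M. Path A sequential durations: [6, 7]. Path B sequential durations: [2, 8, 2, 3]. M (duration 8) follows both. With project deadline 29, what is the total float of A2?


Forward pass: ES(A2) = sum of predecessors on chain A = 6
EF = ES + duration = 6 + 7 = 13
Backward pass: LF(M) = deadline = 29; LS(M) = 29 - 8 = 21
LF(A2) = LS(M) - sum(successors on chain A) = 21 - 0 = 21
LS = LF - duration = 21 - 7 = 14
Total float = LS - ES = 14 - 6 = 8

8


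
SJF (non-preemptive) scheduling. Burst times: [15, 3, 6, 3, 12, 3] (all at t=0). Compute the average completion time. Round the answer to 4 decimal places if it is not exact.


SJF order (ascending): [3, 3, 3, 6, 12, 15]
Completion times:
  Job 1: burst=3, C=3
  Job 2: burst=3, C=6
  Job 3: burst=3, C=9
  Job 4: burst=6, C=15
  Job 5: burst=12, C=27
  Job 6: burst=15, C=42
Average completion = 102/6 = 17.0

17.0


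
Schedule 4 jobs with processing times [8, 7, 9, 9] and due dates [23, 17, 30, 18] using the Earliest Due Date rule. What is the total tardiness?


Sort by due date (EDD order): [(7, 17), (9, 18), (8, 23), (9, 30)]
Compute completion times and tardiness:
  Job 1: p=7, d=17, C=7, tardiness=max(0,7-17)=0
  Job 2: p=9, d=18, C=16, tardiness=max(0,16-18)=0
  Job 3: p=8, d=23, C=24, tardiness=max(0,24-23)=1
  Job 4: p=9, d=30, C=33, tardiness=max(0,33-30)=3
Total tardiness = 4

4


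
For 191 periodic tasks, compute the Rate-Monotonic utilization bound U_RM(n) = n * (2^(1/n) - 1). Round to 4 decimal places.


Compute 2^(1/191) = 1.0036356358
Subtract 1: 1.0036356358 - 1 = 0.0036356358
Multiply by n: 191 * 0.0036356358 = 0.6944064378
Round to 4 dp: 0.6944

0.6944


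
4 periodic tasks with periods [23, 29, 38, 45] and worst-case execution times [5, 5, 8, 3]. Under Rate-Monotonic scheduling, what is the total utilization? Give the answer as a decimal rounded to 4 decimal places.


Compute individual utilizations (exact fractions):
  Task 1: C/T = 5/23 (approx. 0.2174)
  Task 2: C/T = 5/29 (approx. 0.1724)
  Task 3: C/T = 8/38 = 4/19 (approx. 0.2105)
  Task 4: C/T = 3/45 = 1/15 (approx. 0.0667)
Total utilization U = 5/23 + 5/29 + 4/19 + 1/15 = 126793/190095
Rounded to 4 decimal places: U = 0.6670
RM (Liu & Layland) bound for 4 tasks = 0.756828; compare with U = 126793/190095 (approx. 0.666998)
U <= bound, so schedulable by RM sufficient condition.

0.6670


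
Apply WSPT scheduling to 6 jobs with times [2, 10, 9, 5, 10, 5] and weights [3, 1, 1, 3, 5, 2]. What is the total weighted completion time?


Compute p/w ratios and sort ascending (WSPT): [(2, 3), (5, 3), (10, 5), (5, 2), (9, 1), (10, 1)]
Compute weighted completion times:
  Job (p=2,w=3): C=2, w*C=3*2=6
  Job (p=5,w=3): C=7, w*C=3*7=21
  Job (p=10,w=5): C=17, w*C=5*17=85
  Job (p=5,w=2): C=22, w*C=2*22=44
  Job (p=9,w=1): C=31, w*C=1*31=31
  Job (p=10,w=1): C=41, w*C=1*41=41
Total weighted completion time = 228

228


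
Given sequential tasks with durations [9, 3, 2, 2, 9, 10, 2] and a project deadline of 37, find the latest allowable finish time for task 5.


LF(activity 5) = deadline - sum of successor durations
Successors: activities 6 through 7 with durations [10, 2]
Sum of successor durations = 12
LF = 37 - 12 = 25

25


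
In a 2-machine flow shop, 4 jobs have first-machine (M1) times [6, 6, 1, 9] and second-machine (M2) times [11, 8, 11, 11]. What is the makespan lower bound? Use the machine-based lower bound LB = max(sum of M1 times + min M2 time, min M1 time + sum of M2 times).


LB1 = sum(M1 times) + min(M2 times) = 22 + 8 = 30
LB2 = min(M1 times) + sum(M2 times) = 1 + 41 = 42
Lower bound = max(LB1, LB2) = max(30, 42) = 42

42


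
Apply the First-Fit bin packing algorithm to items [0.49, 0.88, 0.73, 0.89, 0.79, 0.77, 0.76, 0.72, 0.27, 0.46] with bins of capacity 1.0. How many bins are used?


Place items sequentially using First-Fit:
  Item 0.49 -> new Bin 1
  Item 0.88 -> new Bin 2
  Item 0.73 -> new Bin 3
  Item 0.89 -> new Bin 4
  Item 0.79 -> new Bin 5
  Item 0.77 -> new Bin 6
  Item 0.76 -> new Bin 7
  Item 0.72 -> new Bin 8
  Item 0.27 -> Bin 1 (now 0.76)
  Item 0.46 -> new Bin 9
Total bins used = 9

9


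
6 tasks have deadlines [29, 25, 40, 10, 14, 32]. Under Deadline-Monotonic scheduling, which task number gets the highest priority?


Sort tasks by relative deadline (ascending):
  Task 4: deadline = 10
  Task 5: deadline = 14
  Task 2: deadline = 25
  Task 1: deadline = 29
  Task 6: deadline = 32
  Task 3: deadline = 40
Priority order (highest first): [4, 5, 2, 1, 6, 3]
Highest priority task = 4

4


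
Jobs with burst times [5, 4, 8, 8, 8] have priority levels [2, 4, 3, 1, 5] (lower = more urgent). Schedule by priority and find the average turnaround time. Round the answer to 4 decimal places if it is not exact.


Sort by priority (ascending = highest first):
Order: [(1, 8), (2, 5), (3, 8), (4, 4), (5, 8)]
Completion times:
  Priority 1, burst=8, C=8
  Priority 2, burst=5, C=13
  Priority 3, burst=8, C=21
  Priority 4, burst=4, C=25
  Priority 5, burst=8, C=33
Average turnaround = 100/5 = 20.0

20.0


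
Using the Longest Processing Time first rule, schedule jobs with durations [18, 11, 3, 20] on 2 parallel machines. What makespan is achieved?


Sort jobs in decreasing order (LPT): [20, 18, 11, 3]
Assign each job to the least loaded machine:
  Machine 1: jobs [20, 3], load = 23
  Machine 2: jobs [18, 11], load = 29
Makespan = max load = 29

29


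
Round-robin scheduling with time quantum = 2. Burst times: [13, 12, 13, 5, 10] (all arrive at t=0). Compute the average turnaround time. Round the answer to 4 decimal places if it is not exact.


Time quantum = 2
Execution trace:
  J1 runs 2 units, time = 2
  J2 runs 2 units, time = 4
  J3 runs 2 units, time = 6
  J4 runs 2 units, time = 8
  J5 runs 2 units, time = 10
  J1 runs 2 units, time = 12
  J2 runs 2 units, time = 14
  J3 runs 2 units, time = 16
  J4 runs 2 units, time = 18
  J5 runs 2 units, time = 20
  J1 runs 2 units, time = 22
  J2 runs 2 units, time = 24
  J3 runs 2 units, time = 26
  J4 runs 1 units, time = 27
  J5 runs 2 units, time = 29
  J1 runs 2 units, time = 31
  J2 runs 2 units, time = 33
  J3 runs 2 units, time = 35
  J5 runs 2 units, time = 37
  J1 runs 2 units, time = 39
  J2 runs 2 units, time = 41
  J3 runs 2 units, time = 43
  J5 runs 2 units, time = 45
  J1 runs 2 units, time = 47
  J2 runs 2 units, time = 49
  J3 runs 2 units, time = 51
  J1 runs 1 units, time = 52
  J3 runs 1 units, time = 53
Finish times: [52, 49, 53, 27, 45]
Average turnaround = 226/5 = 45.2

45.2


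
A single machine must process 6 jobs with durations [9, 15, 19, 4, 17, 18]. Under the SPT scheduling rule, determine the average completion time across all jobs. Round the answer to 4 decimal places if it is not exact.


Sort jobs by processing time (SPT order): [4, 9, 15, 17, 18, 19]
Compute completion times sequentially:
  Job 1: processing = 4, completes at 4
  Job 2: processing = 9, completes at 13
  Job 3: processing = 15, completes at 28
  Job 4: processing = 17, completes at 45
  Job 5: processing = 18, completes at 63
  Job 6: processing = 19, completes at 82
Sum of completion times = 235
Average completion time = 235/6 = 39.1667

39.1667


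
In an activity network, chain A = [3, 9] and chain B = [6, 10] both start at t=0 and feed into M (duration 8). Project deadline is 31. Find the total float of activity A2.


Forward pass: ES(A2) = sum of predecessors on chain A = 3
EF = ES + duration = 3 + 9 = 12
Backward pass: LF(M) = deadline = 31; LS(M) = 31 - 8 = 23
LF(A2) = LS(M) - sum(successors on chain A) = 23 - 0 = 23
LS = LF - duration = 23 - 9 = 14
Total float = LS - ES = 14 - 3 = 11

11


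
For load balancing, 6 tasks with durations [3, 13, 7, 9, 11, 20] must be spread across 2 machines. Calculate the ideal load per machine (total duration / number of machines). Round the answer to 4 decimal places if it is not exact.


Total processing time = 3 + 13 + 7 + 9 + 11 + 20 = 63
Number of machines = 2
Ideal balanced load = 63 / 2 = 31.5

31.5


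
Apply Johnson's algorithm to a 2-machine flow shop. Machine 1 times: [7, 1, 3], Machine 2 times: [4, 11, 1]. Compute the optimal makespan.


Apply Johnson's rule:
  Group 1 (a <= b): [(2, 1, 11)]
  Group 2 (a > b): [(1, 7, 4), (3, 3, 1)]
Optimal job order: [2, 1, 3]
Schedule:
  Job 2: M1 done at 1, M2 done at 12
  Job 1: M1 done at 8, M2 done at 16
  Job 3: M1 done at 11, M2 done at 17
Makespan = 17

17


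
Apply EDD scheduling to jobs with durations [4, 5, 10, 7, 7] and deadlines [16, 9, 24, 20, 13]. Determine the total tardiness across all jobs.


Sort by due date (EDD order): [(5, 9), (7, 13), (4, 16), (7, 20), (10, 24)]
Compute completion times and tardiness:
  Job 1: p=5, d=9, C=5, tardiness=max(0,5-9)=0
  Job 2: p=7, d=13, C=12, tardiness=max(0,12-13)=0
  Job 3: p=4, d=16, C=16, tardiness=max(0,16-16)=0
  Job 4: p=7, d=20, C=23, tardiness=max(0,23-20)=3
  Job 5: p=10, d=24, C=33, tardiness=max(0,33-24)=9
Total tardiness = 12

12


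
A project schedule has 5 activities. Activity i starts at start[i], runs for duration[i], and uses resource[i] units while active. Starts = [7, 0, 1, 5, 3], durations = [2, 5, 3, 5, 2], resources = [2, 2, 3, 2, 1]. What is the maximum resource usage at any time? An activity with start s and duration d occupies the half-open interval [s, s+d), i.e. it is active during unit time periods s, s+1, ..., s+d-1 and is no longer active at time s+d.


Each activity i is active on [start_i, start_i + duration_i).
Compute total resource usage per time slot:
  t=0: active resources = [2], total = 2
  t=1: active resources = [2, 3], total = 5
  t=2: active resources = [2, 3], total = 5
  t=3: active resources = [2, 3, 1], total = 6
  t=4: active resources = [2, 1], total = 3
  t=5: active resources = [2], total = 2
  t=6: active resources = [2], total = 2
  t=7: active resources = [2, 2], total = 4
  t=8: active resources = [2, 2], total = 4
  t=9: active resources = [2], total = 2
Peak resource demand = 6

6


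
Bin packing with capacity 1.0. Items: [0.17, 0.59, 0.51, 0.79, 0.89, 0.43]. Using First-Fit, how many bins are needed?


Place items sequentially using First-Fit:
  Item 0.17 -> new Bin 1
  Item 0.59 -> Bin 1 (now 0.76)
  Item 0.51 -> new Bin 2
  Item 0.79 -> new Bin 3
  Item 0.89 -> new Bin 4
  Item 0.43 -> Bin 2 (now 0.94)
Total bins used = 4

4


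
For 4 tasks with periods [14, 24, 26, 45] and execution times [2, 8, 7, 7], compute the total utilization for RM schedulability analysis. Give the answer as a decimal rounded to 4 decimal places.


Compute individual utilizations (exact fractions):
  Task 1: C/T = 2/14 = 1/7 (approx. 0.1429)
  Task 2: C/T = 8/24 = 1/3 (approx. 0.3333)
  Task 3: C/T = 7/26 (approx. 0.2692)
  Task 4: C/T = 7/45 (approx. 0.1556)
Total utilization U = 1/7 + 1/3 + 7/26 + 7/45 = 7379/8190
Rounded to 4 decimal places: U = 0.9010
RM (Liu & Layland) bound for 4 tasks = 0.756828; compare with U = 7379/8190 (approx. 0.900977)
bound < U <= 1, so the RM sufficient condition is not met (inconclusive; an exact test such as response-time analysis is needed).

0.9010


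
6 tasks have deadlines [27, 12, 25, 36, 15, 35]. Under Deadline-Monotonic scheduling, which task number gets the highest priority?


Sort tasks by relative deadline (ascending):
  Task 2: deadline = 12
  Task 5: deadline = 15
  Task 3: deadline = 25
  Task 1: deadline = 27
  Task 6: deadline = 35
  Task 4: deadline = 36
Priority order (highest first): [2, 5, 3, 1, 6, 4]
Highest priority task = 2

2


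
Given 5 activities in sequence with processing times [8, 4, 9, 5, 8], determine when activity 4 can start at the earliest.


Activity 4 starts after activities 1 through 3 complete.
Predecessor durations: [8, 4, 9]
ES = 8 + 4 + 9 = 21

21


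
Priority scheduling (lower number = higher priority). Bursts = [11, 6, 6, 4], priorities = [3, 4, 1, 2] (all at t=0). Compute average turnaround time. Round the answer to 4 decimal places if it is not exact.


Sort by priority (ascending = highest first):
Order: [(1, 6), (2, 4), (3, 11), (4, 6)]
Completion times:
  Priority 1, burst=6, C=6
  Priority 2, burst=4, C=10
  Priority 3, burst=11, C=21
  Priority 4, burst=6, C=27
Average turnaround = 64/4 = 16.0

16.0


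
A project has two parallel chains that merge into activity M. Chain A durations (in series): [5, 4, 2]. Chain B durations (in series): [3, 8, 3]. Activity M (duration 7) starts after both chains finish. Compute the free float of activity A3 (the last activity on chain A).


ES(A3) = sum of predecessors on chain A = 9
EF(A3) = ES + duration = 9 + 2 = 11
Successor of A3 is M. ES(M) = max(sum(A), sum(B)) = max(11, 14) = 14
Free float = ES(successor) - EF(current) = 14 - 11 = 3

3


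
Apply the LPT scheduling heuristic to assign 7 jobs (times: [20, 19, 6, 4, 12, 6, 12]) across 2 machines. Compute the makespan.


Sort jobs in decreasing order (LPT): [20, 19, 12, 12, 6, 6, 4]
Assign each job to the least loaded machine:
  Machine 1: jobs [20, 12, 6], load = 38
  Machine 2: jobs [19, 12, 6, 4], load = 41
Makespan = max load = 41

41


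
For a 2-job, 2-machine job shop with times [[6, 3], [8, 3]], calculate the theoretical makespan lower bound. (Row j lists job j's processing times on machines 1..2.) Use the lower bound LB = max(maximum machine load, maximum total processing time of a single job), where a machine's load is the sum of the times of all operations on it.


Machine loads:
  Machine 1: 6 + 8 = 14
  Machine 2: 3 + 3 = 6
Max machine load = 14
Job totals:
  Job 1: 9
  Job 2: 11
Max job total = 11
Lower bound = max(14, 11) = 14

14


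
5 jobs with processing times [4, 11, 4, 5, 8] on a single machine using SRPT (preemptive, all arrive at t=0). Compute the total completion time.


Since all jobs arrive at t=0, SRPT equals SPT ordering.
SPT order: [4, 4, 5, 8, 11]
Completion times:
  Job 1: p=4, C=4
  Job 2: p=4, C=8
  Job 3: p=5, C=13
  Job 4: p=8, C=21
  Job 5: p=11, C=32
Total completion time = 4 + 8 + 13 + 21 + 32 = 78

78


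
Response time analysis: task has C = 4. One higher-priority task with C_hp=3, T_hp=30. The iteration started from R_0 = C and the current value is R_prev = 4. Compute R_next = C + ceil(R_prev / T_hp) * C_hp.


R_next = C + ceil(R_prev / T_hp) * C_hp
ceil(4 / 30) = ceil(0.1333) = 1
Interference = 1 * 3 = 3
R_next = 4 + 3 = 7

7


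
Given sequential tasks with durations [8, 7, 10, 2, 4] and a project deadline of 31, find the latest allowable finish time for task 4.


LF(activity 4) = deadline - sum of successor durations
Successors: activities 5 through 5 with durations [4]
Sum of successor durations = 4
LF = 31 - 4 = 27

27


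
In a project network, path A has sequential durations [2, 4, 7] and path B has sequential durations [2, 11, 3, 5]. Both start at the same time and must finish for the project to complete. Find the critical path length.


Path A total = 2 + 4 + 7 = 13
Path B total = 2 + 11 + 3 + 5 = 21
Critical path = longest path = max(13, 21) = 21

21


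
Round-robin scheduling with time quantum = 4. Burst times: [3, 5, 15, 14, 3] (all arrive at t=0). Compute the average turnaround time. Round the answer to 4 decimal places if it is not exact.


Time quantum = 4
Execution trace:
  J1 runs 3 units, time = 3
  J2 runs 4 units, time = 7
  J3 runs 4 units, time = 11
  J4 runs 4 units, time = 15
  J5 runs 3 units, time = 18
  J2 runs 1 units, time = 19
  J3 runs 4 units, time = 23
  J4 runs 4 units, time = 27
  J3 runs 4 units, time = 31
  J4 runs 4 units, time = 35
  J3 runs 3 units, time = 38
  J4 runs 2 units, time = 40
Finish times: [3, 19, 38, 40, 18]
Average turnaround = 118/5 = 23.6

23.6


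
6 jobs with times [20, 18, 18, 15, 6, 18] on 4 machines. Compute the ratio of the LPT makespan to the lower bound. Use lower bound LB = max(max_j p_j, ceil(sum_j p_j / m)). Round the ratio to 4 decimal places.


LPT order: [20, 18, 18, 18, 15, 6]
Machine loads after assignment: [20, 33, 24, 18]
LPT makespan = 33
Lower bound = max(max_job, ceil(total/4)) = max(20, 24) = 24
Ratio = 33 / 24 = 1.375

1.375


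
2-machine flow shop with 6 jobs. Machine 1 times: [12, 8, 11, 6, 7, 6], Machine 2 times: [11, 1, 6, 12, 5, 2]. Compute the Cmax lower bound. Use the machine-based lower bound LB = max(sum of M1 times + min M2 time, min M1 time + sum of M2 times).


LB1 = sum(M1 times) + min(M2 times) = 50 + 1 = 51
LB2 = min(M1 times) + sum(M2 times) = 6 + 37 = 43
Lower bound = max(LB1, LB2) = max(51, 43) = 51

51


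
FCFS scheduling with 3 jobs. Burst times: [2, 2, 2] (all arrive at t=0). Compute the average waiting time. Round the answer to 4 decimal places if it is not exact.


FCFS order (as given): [2, 2, 2]
Waiting times:
  Job 1: wait = 0
  Job 2: wait = 2
  Job 3: wait = 4
Sum of waiting times = 6
Average waiting time = 6/3 = 2.0

2.0


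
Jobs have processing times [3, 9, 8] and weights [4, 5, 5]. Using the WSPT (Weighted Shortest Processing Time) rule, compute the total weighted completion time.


Compute p/w ratios and sort ascending (WSPT): [(3, 4), (8, 5), (9, 5)]
Compute weighted completion times:
  Job (p=3,w=4): C=3, w*C=4*3=12
  Job (p=8,w=5): C=11, w*C=5*11=55
  Job (p=9,w=5): C=20, w*C=5*20=100
Total weighted completion time = 167

167


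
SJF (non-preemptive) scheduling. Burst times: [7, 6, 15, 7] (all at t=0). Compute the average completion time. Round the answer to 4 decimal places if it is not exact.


SJF order (ascending): [6, 7, 7, 15]
Completion times:
  Job 1: burst=6, C=6
  Job 2: burst=7, C=13
  Job 3: burst=7, C=20
  Job 4: burst=15, C=35
Average completion = 74/4 = 18.5

18.5


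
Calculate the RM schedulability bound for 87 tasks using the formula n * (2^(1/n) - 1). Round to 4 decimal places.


Compute 2^(1/87) = 1.0079990316
Subtract 1: 1.0079990316 - 1 = 0.0079990316
Multiply by n: 87 * 0.0079990316 = 0.6959157492
Round to 4 dp: 0.6959

0.6959


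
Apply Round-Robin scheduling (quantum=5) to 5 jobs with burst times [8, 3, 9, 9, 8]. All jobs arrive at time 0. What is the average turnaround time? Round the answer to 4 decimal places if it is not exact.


Time quantum = 5
Execution trace:
  J1 runs 5 units, time = 5
  J2 runs 3 units, time = 8
  J3 runs 5 units, time = 13
  J4 runs 5 units, time = 18
  J5 runs 5 units, time = 23
  J1 runs 3 units, time = 26
  J3 runs 4 units, time = 30
  J4 runs 4 units, time = 34
  J5 runs 3 units, time = 37
Finish times: [26, 8, 30, 34, 37]
Average turnaround = 135/5 = 27.0

27.0


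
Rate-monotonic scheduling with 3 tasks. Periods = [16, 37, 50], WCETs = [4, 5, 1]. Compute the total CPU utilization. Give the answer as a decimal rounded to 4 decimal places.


Compute individual utilizations (exact fractions):
  Task 1: C/T = 4/16 = 1/4 (approx. 0.25)
  Task 2: C/T = 5/37 (approx. 0.1351)
  Task 3: C/T = 1/50 (approx. 0.02)
Total utilization U = 1/4 + 5/37 + 1/50 = 1499/3700
Rounded to 4 decimal places: U = 0.4051
RM (Liu & Layland) bound for 3 tasks = 0.779763; compare with U = 1499/3700 (approx. 0.405135)
U <= bound, so schedulable by RM sufficient condition.

0.4051


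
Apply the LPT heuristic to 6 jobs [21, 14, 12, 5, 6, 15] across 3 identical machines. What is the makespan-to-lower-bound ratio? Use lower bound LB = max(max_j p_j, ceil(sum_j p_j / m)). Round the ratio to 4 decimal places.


LPT order: [21, 15, 14, 12, 6, 5]
Machine loads after assignment: [26, 21, 26]
LPT makespan = 26
Lower bound = max(max_job, ceil(total/3)) = max(21, 25) = 25
Ratio = 26 / 25 = 1.04

1.04


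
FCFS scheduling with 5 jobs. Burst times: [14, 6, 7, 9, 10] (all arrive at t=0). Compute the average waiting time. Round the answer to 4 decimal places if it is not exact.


FCFS order (as given): [14, 6, 7, 9, 10]
Waiting times:
  Job 1: wait = 0
  Job 2: wait = 14
  Job 3: wait = 20
  Job 4: wait = 27
  Job 5: wait = 36
Sum of waiting times = 97
Average waiting time = 97/5 = 19.4

19.4


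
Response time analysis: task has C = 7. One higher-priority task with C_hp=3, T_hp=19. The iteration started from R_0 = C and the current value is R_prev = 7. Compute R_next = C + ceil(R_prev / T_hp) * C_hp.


R_next = C + ceil(R_prev / T_hp) * C_hp
ceil(7 / 19) = ceil(0.3684) = 1
Interference = 1 * 3 = 3
R_next = 7 + 3 = 10

10


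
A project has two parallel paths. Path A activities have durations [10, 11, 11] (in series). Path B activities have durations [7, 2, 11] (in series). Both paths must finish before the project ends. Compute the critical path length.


Path A total = 10 + 11 + 11 = 32
Path B total = 7 + 2 + 11 = 20
Critical path = longest path = max(32, 20) = 32

32


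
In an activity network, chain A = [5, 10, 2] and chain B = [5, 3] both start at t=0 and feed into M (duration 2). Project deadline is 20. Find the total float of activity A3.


Forward pass: ES(A3) = sum of predecessors on chain A = 15
EF = ES + duration = 15 + 2 = 17
Backward pass: LF(M) = deadline = 20; LS(M) = 20 - 2 = 18
LF(A3) = LS(M) - sum(successors on chain A) = 18 - 0 = 18
LS = LF - duration = 18 - 2 = 16
Total float = LS - ES = 16 - 15 = 1

1


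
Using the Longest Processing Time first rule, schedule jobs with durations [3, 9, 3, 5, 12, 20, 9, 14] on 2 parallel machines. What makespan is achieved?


Sort jobs in decreasing order (LPT): [20, 14, 12, 9, 9, 5, 3, 3]
Assign each job to the least loaded machine:
  Machine 1: jobs [20, 9, 5, 3], load = 37
  Machine 2: jobs [14, 12, 9, 3], load = 38
Makespan = max load = 38

38


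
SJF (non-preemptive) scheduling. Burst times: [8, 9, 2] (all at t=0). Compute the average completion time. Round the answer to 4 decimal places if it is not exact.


SJF order (ascending): [2, 8, 9]
Completion times:
  Job 1: burst=2, C=2
  Job 2: burst=8, C=10
  Job 3: burst=9, C=19
Average completion = 31/3 = 10.3333

10.3333


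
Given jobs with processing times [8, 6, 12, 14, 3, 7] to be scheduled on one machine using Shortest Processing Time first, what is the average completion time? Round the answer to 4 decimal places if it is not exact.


Sort jobs by processing time (SPT order): [3, 6, 7, 8, 12, 14]
Compute completion times sequentially:
  Job 1: processing = 3, completes at 3
  Job 2: processing = 6, completes at 9
  Job 3: processing = 7, completes at 16
  Job 4: processing = 8, completes at 24
  Job 5: processing = 12, completes at 36
  Job 6: processing = 14, completes at 50
Sum of completion times = 138
Average completion time = 138/6 = 23.0

23.0
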